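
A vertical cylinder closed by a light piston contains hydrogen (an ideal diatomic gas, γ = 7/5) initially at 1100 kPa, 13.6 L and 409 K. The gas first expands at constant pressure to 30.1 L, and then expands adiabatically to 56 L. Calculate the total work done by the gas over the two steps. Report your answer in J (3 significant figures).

W_total ≈ 36400 J

Step 1 (isobaric): W = PΔV = (1100 kPa)(30.1 − 13.6 L) = 18150 J.
After step 1: P = 1100 kPa, V = 30.1 L, T = 905.2 K.
Step 2 (adiabatic): W = (P₁V₁ − P₂V₂)/(γ−1) = (33110 − 25829)/0.4 = 18202 J.
W_total = 18150 + 18202 = 36352 J.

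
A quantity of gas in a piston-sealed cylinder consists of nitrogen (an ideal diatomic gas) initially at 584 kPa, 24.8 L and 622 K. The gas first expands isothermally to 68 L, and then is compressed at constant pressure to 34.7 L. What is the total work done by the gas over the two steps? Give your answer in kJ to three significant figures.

W_total ≈ 7.52 kJ

Step 1 (isothermal): W = P₁V₁ ln(V₂/V₁) = (14483) ln(68/24.8) = 14609 J.
After step 1: P = 213 kPa, V = 68 L, T = 622 K.
Step 2 (isobaric): W = PΔV = (213 kPa)(34.7 − 68 L) = -7093 J.
W_total = 14609 − 7093 = 7516 J.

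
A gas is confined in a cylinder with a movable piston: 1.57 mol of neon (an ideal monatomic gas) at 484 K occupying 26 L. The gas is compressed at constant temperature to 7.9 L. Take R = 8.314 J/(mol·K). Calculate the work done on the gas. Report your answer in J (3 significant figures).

Isothermal: W = nRT ln(V₂/V₁).
W = (1.57)(8.314)(484) × ln(7.9/26)
  = 6318 × -1.191
W_by_gas = -7526 J; work on gas = −W_by = 7526 J.

W ≈ 7530 J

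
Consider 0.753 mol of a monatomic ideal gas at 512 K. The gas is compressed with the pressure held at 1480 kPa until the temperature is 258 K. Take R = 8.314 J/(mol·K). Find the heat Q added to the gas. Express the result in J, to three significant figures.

Isobaric: W = nRΔT = (0.753)(8.314)(-254) = -1590 J.
ΔU = nCᵥΔT with Cᵥ = 3R/2: ΔU = (0.753)(12.47)(-254) = -2385 J.
Q = ΔU + W = -2385 − 1590 = -3975 J.

Q ≈ -3980 J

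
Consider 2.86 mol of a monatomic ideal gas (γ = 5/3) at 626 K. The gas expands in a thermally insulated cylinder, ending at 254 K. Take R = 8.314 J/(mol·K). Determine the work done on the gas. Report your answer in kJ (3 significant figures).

Adiabatic ⇒ Q = 0, so W_by = −ΔU = nCᵥ(T₁ − T₂).
Cᵥ = 3R/2 = 12.47 J/(mol·K).
W = (2.86)(12.47)(626 − 254) = 13268 J.
Work on gas = −W_by = -13268 J.

W ≈ -13.3 kJ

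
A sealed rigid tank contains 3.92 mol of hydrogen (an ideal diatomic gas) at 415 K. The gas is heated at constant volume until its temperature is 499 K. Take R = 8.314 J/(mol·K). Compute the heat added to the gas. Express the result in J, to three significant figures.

Q ≈ 6840 J

Constant volume ⇒ W = 0, so Q = ΔU = nCᵥΔT with Cᵥ = 5R/2 = 20.79 J/(mol·K).
ΔU = (3.92)(20.79)(499 − 415) = 6844 J.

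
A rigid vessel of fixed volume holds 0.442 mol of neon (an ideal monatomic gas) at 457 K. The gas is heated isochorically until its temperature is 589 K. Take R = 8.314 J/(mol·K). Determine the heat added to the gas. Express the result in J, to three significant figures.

Q ≈ 728 J

Constant volume ⇒ W = 0, so Q = ΔU = nCᵥΔT with Cᵥ = 3R/2 = 12.47 J/(mol·K).
ΔU = (0.442)(12.47)(589 − 457) = 727.6 J.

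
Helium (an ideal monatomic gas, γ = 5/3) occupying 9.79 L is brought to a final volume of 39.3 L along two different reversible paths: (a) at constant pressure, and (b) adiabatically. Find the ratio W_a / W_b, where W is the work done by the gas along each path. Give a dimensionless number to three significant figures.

Path (a) isobaric: W = P₁(V₂ − V₁) → W_a/(P₁V₁) = 3.014.
Path (b) adiabatic: W = P₁V₁(1 − (V₁/V₂)^(γ−1))/(γ−1) → W_b/(P₁V₁) = 0.9061.
W_a / W_b = 3.014 / 0.9061 = 3.327.

W_a / W_b ≈ 3.33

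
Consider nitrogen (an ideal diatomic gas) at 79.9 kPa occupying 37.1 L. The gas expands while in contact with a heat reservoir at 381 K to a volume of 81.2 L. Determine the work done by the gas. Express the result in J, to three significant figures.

Isothermal: W = nRT ln(V₂/V₁) = P₁V₁ ln(V₂/V₁).
P₁V₁ = (79.9 kPa)(37.1 L) = 2964 J.
W = 2964 × ln(81.2/37.1) = 2964 × 0.7833
W_by_gas = 2322 J.

W ≈ 2320 J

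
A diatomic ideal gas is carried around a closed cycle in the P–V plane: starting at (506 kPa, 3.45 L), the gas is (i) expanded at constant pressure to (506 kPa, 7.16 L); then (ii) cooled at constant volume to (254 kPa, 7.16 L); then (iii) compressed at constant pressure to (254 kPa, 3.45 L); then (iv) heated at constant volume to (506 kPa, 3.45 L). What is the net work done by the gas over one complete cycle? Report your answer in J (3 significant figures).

W_net ≈ 935 J

Constant-volume legs do no work.
W(i) = (506)(7.16 − 3.45) = 1877 J; W(iii) = (254)(3.45 − 7.16) = -942.3 J.
W_net = 1877 − 942.3 = 934.9 J (the clockwise enclosed area).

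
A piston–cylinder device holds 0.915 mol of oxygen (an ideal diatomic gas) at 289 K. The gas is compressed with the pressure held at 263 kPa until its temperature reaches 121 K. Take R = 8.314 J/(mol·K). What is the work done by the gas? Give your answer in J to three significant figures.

W ≈ -1280 J

Isobaric: W = P ΔV = nR ΔT.
W = (0.915)(8.314)(121 − 289) = -1278 J.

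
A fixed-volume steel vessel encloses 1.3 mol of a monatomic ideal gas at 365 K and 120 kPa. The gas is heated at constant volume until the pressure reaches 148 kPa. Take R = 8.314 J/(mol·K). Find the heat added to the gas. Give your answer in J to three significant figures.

Constant volume ⇒ W = 0, so Q = ΔU = nCᵥΔT with Cᵥ = 3R/2 = 12.47 J/(mol·K).
At constant V, T₂/T₁ = P₂/P₁ ⇒ ΔT = T₁(P₂/P₁ − 1) = 365·(148/120 − 1) = 85.17 K.
ΔU = (1.3)(12.47)(85.17) = 1381 J.

Q ≈ 1380 J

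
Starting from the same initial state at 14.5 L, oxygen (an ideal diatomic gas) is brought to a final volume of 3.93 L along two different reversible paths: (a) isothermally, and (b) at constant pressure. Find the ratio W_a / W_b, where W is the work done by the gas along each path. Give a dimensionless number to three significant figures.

Path (a) isothermal: W = P₁V₁ ln(V₂/V₁) → W_a/(P₁V₁) = -1.306.
Path (b) isobaric: W = P₁(V₂ − V₁) → W_b/(P₁V₁) = -0.729.
W_a / W_b = -1.306 / -0.729 = 1.791.

W_a / W_b ≈ 1.79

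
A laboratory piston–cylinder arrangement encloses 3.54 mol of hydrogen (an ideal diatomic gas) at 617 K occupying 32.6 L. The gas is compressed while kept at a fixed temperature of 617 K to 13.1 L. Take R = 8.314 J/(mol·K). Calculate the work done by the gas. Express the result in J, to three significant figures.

Isothermal: W = nRT ln(V₂/V₁).
W = (3.54)(8.314)(617) × ln(13.1/32.6)
  = 18159 × -0.9117
W_by_gas = -16556 J.

W ≈ -16600 J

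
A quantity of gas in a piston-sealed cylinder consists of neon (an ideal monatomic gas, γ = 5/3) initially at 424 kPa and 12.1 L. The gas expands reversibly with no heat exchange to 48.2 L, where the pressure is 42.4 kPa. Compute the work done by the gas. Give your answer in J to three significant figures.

Adiabatic: W = (P₁V₁ − P₂V₂)/(γ − 1) with γ = 5/3.
P₁V₁ = 5130 J, P₂V₂ = 2044 J.
W = (5130 − 2044) / 0.6667 = 4630 J.

W ≈ 4630 J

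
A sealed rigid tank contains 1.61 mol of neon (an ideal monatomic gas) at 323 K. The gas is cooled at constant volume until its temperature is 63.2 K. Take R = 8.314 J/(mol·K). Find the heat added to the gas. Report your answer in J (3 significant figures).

Q ≈ -5220 J

Constant volume ⇒ W = 0, so Q = ΔU = nCᵥΔT with Cᵥ = 3R/2 = 12.47 J/(mol·K).
ΔU = (1.61)(12.47)(63.2 − 323) = -5216 J.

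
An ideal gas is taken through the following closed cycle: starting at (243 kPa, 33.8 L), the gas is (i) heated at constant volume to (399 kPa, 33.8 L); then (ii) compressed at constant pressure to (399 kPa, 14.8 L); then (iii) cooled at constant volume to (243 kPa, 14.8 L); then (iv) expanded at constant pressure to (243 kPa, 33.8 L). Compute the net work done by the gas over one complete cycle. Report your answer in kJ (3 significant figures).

Constant-volume legs do no work.
W(ii) = (399)(14.8 − 33.8) = -7581 J; W(iv) = (243)(33.8 − 14.8) = 4617 J.
W_net = -7581 + 4617 = -2964 J (the counter-clockwise enclosed area).

W_net ≈ -2.96 kJ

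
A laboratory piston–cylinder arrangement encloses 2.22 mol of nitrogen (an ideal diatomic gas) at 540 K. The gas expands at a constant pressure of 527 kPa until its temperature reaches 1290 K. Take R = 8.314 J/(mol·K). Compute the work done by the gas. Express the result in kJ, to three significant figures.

Isobaric: W = P ΔV = nR ΔT.
W = (2.22)(8.314)(1290 − 540) = 13843 J.

W ≈ 13.8 kJ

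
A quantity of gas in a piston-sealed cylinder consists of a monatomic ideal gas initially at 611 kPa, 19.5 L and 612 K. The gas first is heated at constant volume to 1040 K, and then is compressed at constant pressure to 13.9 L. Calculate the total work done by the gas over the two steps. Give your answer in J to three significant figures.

Step 1 (isochoric): W = 0 (constant volume).
After step 1: P = 1038 kPa (V unchanged).
Step 2 (isobaric): W = PΔV = (1038 kPa)(13.9 − 19.5 L) = -5814 J.
W_total = 0 − 5814 = -5814 J.

W_total ≈ -5810 J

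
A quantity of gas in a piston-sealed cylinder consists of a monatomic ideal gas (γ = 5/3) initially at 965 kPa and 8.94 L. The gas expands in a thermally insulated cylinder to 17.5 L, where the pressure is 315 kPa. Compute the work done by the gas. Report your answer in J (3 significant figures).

W ≈ 4670 J

Adiabatic: W = (P₁V₁ − P₂V₂)/(γ − 1) with γ = 5/3.
P₁V₁ = 8627 J, P₂V₂ = 5512 J.
W = (8627 − 5512) / 0.6667 = 4672 J.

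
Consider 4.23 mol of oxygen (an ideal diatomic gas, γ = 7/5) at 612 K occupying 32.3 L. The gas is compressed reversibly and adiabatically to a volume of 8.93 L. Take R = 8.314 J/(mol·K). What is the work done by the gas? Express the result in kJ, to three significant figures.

Adiabatic: TV^(γ−1) = const with γ = 7/5.
T₂ = T₁ (V₁/V₂)^(γ−1) = 612 × (32.3/8.93)^0.4 = 612 × 1.672 = 1024 K.
W_by = nCᵥ(T₁ − T₂) = (4.23)(20.79)(612 − 1024) = -36180 J.

W ≈ -36.2 kJ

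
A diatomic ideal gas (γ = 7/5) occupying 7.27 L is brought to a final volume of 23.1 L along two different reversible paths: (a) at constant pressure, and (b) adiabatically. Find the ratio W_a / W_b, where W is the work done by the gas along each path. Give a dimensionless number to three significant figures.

W_a / W_b ≈ 2.35

Path (a) isobaric: W = P₁(V₂ − V₁) → W_a/(P₁V₁) = 2.177.
Path (b) adiabatic: W = P₁V₁(1 − (V₁/V₂)^(γ−1))/(γ−1) → W_b/(P₁V₁) = 0.9256.
W_a / W_b = 2.177 / 0.9256 = 2.352.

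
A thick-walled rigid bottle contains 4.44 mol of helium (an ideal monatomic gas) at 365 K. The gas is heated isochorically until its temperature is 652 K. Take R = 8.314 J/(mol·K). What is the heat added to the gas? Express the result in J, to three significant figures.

Q ≈ 15900 J

Constant volume ⇒ W = 0, so Q = ΔU = nCᵥΔT with Cᵥ = 3R/2 = 12.47 J/(mol·K).
ΔU = (4.44)(12.47)(652 − 365) = 15892 J.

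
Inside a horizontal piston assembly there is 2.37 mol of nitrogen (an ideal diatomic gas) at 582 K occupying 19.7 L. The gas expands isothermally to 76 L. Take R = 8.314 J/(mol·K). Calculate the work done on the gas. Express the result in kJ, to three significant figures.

Isothermal: W = nRT ln(V₂/V₁).
W = (2.37)(8.314)(582) × ln(76/19.7)
  = 11468 × 1.35
W_by_gas = 15483 J; work on gas = −W_by = -15483 J.

W ≈ -15.5 kJ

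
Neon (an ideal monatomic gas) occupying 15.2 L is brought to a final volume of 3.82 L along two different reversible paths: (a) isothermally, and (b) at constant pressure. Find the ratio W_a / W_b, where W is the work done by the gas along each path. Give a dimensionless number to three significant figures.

W_a / W_b ≈ 1.84

Path (a) isothermal: W = P₁V₁ ln(V₂/V₁) → W_a/(P₁V₁) = -1.381.
Path (b) isobaric: W = P₁(V₂ − V₁) → W_b/(P₁V₁) = -0.7487.
W_a / W_b = -1.381 / -0.7487 = 1.845.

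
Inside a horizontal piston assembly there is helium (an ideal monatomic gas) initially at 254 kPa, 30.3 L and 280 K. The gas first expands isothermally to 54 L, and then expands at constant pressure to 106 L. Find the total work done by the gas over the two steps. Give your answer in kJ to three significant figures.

Step 1 (isothermal): W = P₁V₁ ln(V₂/V₁) = (7696) ln(54/30.3) = 4447 J.
After step 1: P = 142.5 kPa, V = 54 L, T = 280 K.
Step 2 (isobaric): W = PΔV = (142.5 kPa)(106 − 54 L) = 7411 J.
W_total = 4447 + 7411 = 11858 J.

W_total ≈ 11.9 kJ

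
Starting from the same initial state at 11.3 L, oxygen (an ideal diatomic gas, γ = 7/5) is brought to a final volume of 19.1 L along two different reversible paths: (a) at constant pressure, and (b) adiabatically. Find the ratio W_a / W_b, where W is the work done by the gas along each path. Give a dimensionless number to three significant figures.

Path (a) isobaric: W = P₁(V₂ − V₁) → W_a/(P₁V₁) = 0.6903.
Path (b) adiabatic: W = P₁V₁(1 − (V₁/V₂)^(γ−1))/(γ−1) → W_b/(P₁V₁) = 0.4734.
W_a / W_b = 0.6903 / 0.4734 = 1.458.

W_a / W_b ≈ 1.46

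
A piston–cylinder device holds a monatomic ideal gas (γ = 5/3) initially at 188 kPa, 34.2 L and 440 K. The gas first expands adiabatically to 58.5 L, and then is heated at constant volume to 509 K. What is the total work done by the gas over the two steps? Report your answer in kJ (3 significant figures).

W_total ≈ 2.90 kJ

Step 1 (adiabatic): W = (P₁V₁ − P₂V₂)/(γ−1) = (6430 − 4495)/0.667 = 2901 J.
Step 2 (isochoric): W = 0 (constant volume).
W_total = 2901 + 0 = 2901 J.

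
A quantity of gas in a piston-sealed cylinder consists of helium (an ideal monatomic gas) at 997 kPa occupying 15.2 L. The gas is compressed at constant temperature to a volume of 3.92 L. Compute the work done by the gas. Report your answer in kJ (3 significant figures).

W ≈ -20.5 kJ

Isothermal: W = nRT ln(V₂/V₁) = P₁V₁ ln(V₂/V₁).
P₁V₁ = (997 kPa)(15.2 L) = 15154 J.
W = 15154 × ln(3.92/15.2) = 15154 × -1.355
W_by_gas = -20537 J.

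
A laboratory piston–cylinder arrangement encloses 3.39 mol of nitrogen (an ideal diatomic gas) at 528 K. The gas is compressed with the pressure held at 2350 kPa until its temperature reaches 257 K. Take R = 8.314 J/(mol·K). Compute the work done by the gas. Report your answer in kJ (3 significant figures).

W ≈ -7.64 kJ

Isobaric: W = P ΔV = nR ΔT.
W = (3.39)(8.314)(257 − 528) = -7638 J.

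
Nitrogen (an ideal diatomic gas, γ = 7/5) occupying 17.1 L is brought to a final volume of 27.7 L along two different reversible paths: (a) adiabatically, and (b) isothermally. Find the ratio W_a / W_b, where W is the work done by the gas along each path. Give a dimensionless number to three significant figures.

Path (a) adiabatic: W = P₁V₁(1 − (V₁/V₂)^(γ−1))/(γ−1) → W_a/(P₁V₁) = 0.4387.
Path (b) isothermal: W = P₁V₁ ln(V₂/V₁) → W_b/(P₁V₁) = 0.4824.
W_a / W_b = 0.4387 / 0.4824 = 0.9094.

W_a / W_b ≈ 0.909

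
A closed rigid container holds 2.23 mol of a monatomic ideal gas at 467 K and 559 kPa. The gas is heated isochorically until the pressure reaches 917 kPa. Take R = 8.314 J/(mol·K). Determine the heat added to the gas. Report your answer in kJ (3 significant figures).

Constant volume ⇒ W = 0, so Q = ΔU = nCᵥΔT with Cᵥ = 3R/2 = 12.47 J/(mol·K).
At constant V, T₂/T₁ = P₂/P₁ ⇒ ΔT = T₁(P₂/P₁ − 1) = 467·(917/559 − 1) = 299.1 K.
ΔU = (2.23)(12.47)(299.1) = 8318 J.

Q ≈ 8.32 kJ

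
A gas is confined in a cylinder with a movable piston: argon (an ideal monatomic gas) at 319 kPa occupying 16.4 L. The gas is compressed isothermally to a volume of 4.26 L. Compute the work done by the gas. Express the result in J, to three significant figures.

Isothermal: W = nRT ln(V₂/V₁) = P₁V₁ ln(V₂/V₁).
P₁V₁ = (319 kPa)(16.4 L) = 5232 J.
W = 5232 × ln(4.26/16.4) = 5232 × -1.348
W_by_gas = -7052 J.

W ≈ -7050 J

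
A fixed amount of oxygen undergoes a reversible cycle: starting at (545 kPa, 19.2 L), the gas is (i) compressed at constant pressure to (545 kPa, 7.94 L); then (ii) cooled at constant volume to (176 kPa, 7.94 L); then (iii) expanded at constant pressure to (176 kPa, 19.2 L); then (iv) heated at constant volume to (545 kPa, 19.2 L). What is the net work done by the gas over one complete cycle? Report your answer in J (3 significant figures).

Constant-volume legs do no work.
W(i) = (545)(7.94 − 19.2) = -6137 J; W(iii) = (176)(19.2 − 7.94) = 1982 J.
W_net = -6137 + 1982 = -4155 J (the counter-clockwise enclosed area).

W_net ≈ -4150 J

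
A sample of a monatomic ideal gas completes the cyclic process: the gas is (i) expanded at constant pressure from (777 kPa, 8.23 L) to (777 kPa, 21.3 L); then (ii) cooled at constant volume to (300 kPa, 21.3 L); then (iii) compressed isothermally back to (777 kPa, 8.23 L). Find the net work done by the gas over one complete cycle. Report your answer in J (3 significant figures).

Leg (i): W = PΔV = (777)(21.3 − 8.23) = 10155 J.
Leg (ii): W = 0.
Leg (iii): W = PᵢVᵢ ln(V_f/Vᵢ) = (6390) ln(8.23/21.3) = -6076 J.
W_net = 10155 − 6076 = 4079 J.

W_net ≈ 4080 J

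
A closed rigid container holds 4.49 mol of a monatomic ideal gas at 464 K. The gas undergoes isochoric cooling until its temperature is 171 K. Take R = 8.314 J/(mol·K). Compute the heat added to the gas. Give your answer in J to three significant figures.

Constant volume ⇒ W = 0, so Q = ΔU = nCᵥΔT with Cᵥ = 3R/2 = 12.47 J/(mol·K).
ΔU = (4.49)(12.47)(171 − 464) = -16406 J.

Q ≈ -16400 J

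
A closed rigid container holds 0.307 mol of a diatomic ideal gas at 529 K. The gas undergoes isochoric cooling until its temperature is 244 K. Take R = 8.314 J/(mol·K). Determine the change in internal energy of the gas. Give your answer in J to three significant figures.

Constant volume ⇒ W = 0, so Q = ΔU = nCᵥΔT with Cᵥ = 5R/2 = 20.79 J/(mol·K).
ΔU = (0.307)(20.79)(244 − 529) = -1819 J.

ΔU ≈ -1820 J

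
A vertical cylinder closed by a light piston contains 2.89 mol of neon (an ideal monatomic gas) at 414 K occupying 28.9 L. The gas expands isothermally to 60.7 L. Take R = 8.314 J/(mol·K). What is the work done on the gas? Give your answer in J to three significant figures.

W ≈ -7380 J

Isothermal: W = nRT ln(V₂/V₁).
W = (2.89)(8.314)(414) × ln(60.7/28.9)
  = 9947 × 0.7421
W_by_gas = 7382 J; work on gas = −W_by = -7382 J.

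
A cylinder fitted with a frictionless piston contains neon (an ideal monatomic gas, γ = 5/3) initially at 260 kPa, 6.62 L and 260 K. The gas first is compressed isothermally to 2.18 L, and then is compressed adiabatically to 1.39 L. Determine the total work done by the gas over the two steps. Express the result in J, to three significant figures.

Step 1 (isothermal): W = P₁V₁ ln(V₂/V₁) = (1721) ln(2.18/6.62) = -1912 J.
After step 1: P = 789.5 kPa, V = 2.18 L, T = 260 K.
Step 2 (adiabatic): W = (P₁V₁ − P₂V₂)/(γ−1) = (1721 − 2323)/0.667 = -903.3 J.
W_total = -1912 − 903.3 = -2815 J.

W_total ≈ -2820 J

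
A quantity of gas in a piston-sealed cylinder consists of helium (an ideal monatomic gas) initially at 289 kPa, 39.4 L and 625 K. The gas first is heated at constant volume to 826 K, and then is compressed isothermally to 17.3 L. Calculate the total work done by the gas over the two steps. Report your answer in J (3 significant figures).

Step 1 (isochoric): W = 0 (constant volume).
After step 1: P = 381.9 kPa (V unchanged).
Step 2 (isothermal): W = P₁V₁ ln(V₂/V₁) = (15049) ln(17.3/39.4) = -12386 J.
W_total = 0 − 12386 = -12386 J.

W_total ≈ -12400 J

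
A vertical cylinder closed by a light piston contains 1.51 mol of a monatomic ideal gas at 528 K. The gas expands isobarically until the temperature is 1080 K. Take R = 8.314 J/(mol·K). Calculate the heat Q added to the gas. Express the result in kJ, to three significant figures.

Isobaric: W = nRΔT = (1.51)(8.314)(552) = 6930 J.
ΔU = nCᵥΔT with Cᵥ = 3R/2: ΔU = (1.51)(12.47)(552) = 10395 J.
Q = ΔU + W = 10395 + 6930 = 17325 J.

Q ≈ 17.3 kJ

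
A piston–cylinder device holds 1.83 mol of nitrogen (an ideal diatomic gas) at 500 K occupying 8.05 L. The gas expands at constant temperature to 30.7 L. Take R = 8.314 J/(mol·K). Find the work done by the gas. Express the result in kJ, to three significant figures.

Isothermal: W = nRT ln(V₂/V₁).
W = (1.83)(8.314)(500) × ln(30.7/8.05)
  = 7607 × 1.339
W_by_gas = 10183 J.

W ≈ 10.2 kJ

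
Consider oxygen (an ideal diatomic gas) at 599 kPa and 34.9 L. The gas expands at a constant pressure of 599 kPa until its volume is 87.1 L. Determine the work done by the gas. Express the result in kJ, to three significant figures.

W ≈ 31.3 kJ

Isobaric: W = P ΔV.
W = (599 kPa)(87.1 − 34.9 L) = (599)(52.2) = 31268 J.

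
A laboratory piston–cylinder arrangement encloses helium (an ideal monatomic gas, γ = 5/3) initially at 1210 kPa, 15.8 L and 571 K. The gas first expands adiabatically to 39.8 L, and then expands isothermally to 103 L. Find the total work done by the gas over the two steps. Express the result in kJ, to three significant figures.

W_total ≈ 23.0 kJ

Step 1 (adiabatic): W = (P₁V₁ − P₂V₂)/(γ−1) = (19118 − 10327)/0.667 = 13187 J.
After step 1: P = 259.5 kPa, V = 39.8 L, T = 308.4 K.
Step 2 (isothermal): W = P₁V₁ ln(V₂/V₁) = (10327) ln(103/39.8) = 9819 J.
W_total = 13187 + 9819 = 23006 J.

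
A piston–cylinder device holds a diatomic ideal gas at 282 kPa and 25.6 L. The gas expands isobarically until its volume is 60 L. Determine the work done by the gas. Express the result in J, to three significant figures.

Isobaric: W = P ΔV.
W = (282 kPa)(60 − 25.6 L) = (282)(34.4) = 9701 J.

W ≈ 9700 J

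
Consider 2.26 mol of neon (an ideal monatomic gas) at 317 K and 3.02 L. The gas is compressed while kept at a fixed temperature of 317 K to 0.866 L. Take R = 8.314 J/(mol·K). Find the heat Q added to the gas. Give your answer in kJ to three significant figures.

Isothermal ⇒ ΔU = 0, so Q = W = nRT ln(V₂/V₁).
Q = (2.26)(8.314)(317) ln(0.866/3.02) = 5956 × -1.249 = -7440 J.

Q ≈ -7.44 kJ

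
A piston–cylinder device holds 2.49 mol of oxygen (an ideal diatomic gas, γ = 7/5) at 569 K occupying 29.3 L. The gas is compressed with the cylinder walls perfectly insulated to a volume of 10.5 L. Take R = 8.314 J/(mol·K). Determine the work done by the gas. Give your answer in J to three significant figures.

W ≈ -14900 J

Adiabatic: TV^(γ−1) = const with γ = 7/5.
T₂ = T₁ (V₁/V₂)^(γ−1) = 569 × (29.3/10.5)^0.4 = 569 × 1.508 = 857.8 K.
W_by = nCᵥ(T₁ − T₂) = (2.49)(20.79)(569 − 857.8) = -14946 J.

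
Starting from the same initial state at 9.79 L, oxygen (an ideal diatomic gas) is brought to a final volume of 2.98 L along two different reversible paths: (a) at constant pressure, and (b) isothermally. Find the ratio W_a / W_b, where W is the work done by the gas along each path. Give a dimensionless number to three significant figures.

W_a / W_b ≈ 0.585

Path (a) isobaric: W = P₁(V₂ − V₁) → W_a/(P₁V₁) = -0.6956.
Path (b) isothermal: W = P₁V₁ ln(V₂/V₁) → W_b/(P₁V₁) = -1.189.
W_a / W_b = -0.6956 / -1.189 = 0.5848.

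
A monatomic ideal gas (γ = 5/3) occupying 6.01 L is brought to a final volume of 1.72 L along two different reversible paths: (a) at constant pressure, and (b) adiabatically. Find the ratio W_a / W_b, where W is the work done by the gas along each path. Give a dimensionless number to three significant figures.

Path (a) isobaric: W = P₁(V₂ − V₁) → W_a/(P₁V₁) = -0.7138.
Path (b) adiabatic: W = P₁V₁(1 − (V₁/V₂)^(γ−1))/(γ−1) → W_b/(P₁V₁) = -1.954.
W_a / W_b = -0.7138 / -1.954 = 0.3653.

W_a / W_b ≈ 0.365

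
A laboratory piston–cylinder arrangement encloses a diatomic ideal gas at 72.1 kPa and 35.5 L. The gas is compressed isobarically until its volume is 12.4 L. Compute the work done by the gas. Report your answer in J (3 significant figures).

Isobaric: W = P ΔV.
W = (72.1 kPa)(12.4 − 35.5 L) = (72.1)(-23.1) = -1666 J.

W ≈ -1670 J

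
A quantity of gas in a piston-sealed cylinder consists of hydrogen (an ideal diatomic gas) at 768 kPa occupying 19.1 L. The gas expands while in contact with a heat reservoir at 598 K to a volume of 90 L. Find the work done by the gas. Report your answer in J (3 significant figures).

Isothermal: W = nRT ln(V₂/V₁) = P₁V₁ ln(V₂/V₁).
P₁V₁ = (768 kPa)(19.1 L) = 14669 J.
W = 14669 × ln(90/19.1) = 14669 × 1.55
W_by_gas = 22738 J.

W ≈ 22700 J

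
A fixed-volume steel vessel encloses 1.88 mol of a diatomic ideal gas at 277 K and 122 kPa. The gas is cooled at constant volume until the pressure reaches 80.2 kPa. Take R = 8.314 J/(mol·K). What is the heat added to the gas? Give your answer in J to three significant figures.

Q ≈ -3710 J

Constant volume ⇒ W = 0, so Q = ΔU = nCᵥΔT with Cᵥ = 5R/2 = 20.79 J/(mol·K).
At constant V, T₂/T₁ = P₂/P₁ ⇒ ΔT = T₁(P₂/P₁ − 1) = 277·(80.2/122 − 1) = -94.91 K.
ΔU = (1.88)(20.79)(-94.91) = -3709 J.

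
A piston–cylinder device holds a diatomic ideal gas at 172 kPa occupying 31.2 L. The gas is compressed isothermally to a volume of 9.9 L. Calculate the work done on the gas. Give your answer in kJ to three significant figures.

Isothermal: W = nRT ln(V₂/V₁) = P₁V₁ ln(V₂/V₁).
P₁V₁ = (172 kPa)(31.2 L) = 5366 J.
W = 5366 × ln(9.9/31.2) = 5366 × -1.148
W_by_gas = -6160 J; work on gas = −W_by = 6160 J.

W ≈ 6.16 kJ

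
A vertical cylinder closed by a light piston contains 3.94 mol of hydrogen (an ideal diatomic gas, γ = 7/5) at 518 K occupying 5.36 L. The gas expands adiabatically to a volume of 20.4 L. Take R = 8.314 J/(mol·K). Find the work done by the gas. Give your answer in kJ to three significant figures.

W ≈ 17.6 kJ

Adiabatic: TV^(γ−1) = const with γ = 7/5.
T₂ = T₁ (V₁/V₂)^(γ−1) = 518 × (5.36/20.4)^0.4 = 518 × 0.5859 = 303.5 K.
W_by = nCᵥ(T₁ − T₂) = (3.94)(20.79)(518 − 303.5) = 17567 J.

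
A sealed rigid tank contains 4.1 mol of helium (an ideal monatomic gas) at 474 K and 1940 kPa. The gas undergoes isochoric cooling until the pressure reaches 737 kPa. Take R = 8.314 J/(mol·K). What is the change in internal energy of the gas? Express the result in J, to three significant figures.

Constant volume ⇒ W = 0, so Q = ΔU = nCᵥΔT with Cᵥ = 3R/2 = 12.47 J/(mol·K).
At constant V, T₂/T₁ = P₂/P₁ ⇒ ΔT = T₁(P₂/P₁ − 1) = 474·(737/1940 − 1) = -293.9 K.
ΔU = (4.1)(12.47)(-293.9) = -15029 J.

ΔU ≈ -15000 J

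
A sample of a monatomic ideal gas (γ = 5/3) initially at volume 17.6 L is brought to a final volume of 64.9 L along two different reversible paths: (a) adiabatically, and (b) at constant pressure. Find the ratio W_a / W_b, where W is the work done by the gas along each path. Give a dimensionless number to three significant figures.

W_a / W_b ≈ 0.324

Path (a) adiabatic: W = P₁V₁(1 − (V₁/V₂)^(γ−1))/(γ−1) → W_a/(P₁V₁) = 0.8716.
Path (b) isobaric: W = P₁(V₂ − V₁) → W_b/(P₁V₁) = 2.688.
W_a / W_b = 0.8716 / 2.688 = 0.3243.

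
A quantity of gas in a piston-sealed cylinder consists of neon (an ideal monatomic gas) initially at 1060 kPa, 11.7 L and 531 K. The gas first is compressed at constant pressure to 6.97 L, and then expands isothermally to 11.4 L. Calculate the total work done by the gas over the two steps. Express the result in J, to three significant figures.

W_total ≈ -1380 J

Step 1 (isobaric): W = PΔV = (1060 kPa)(6.97 − 11.7 L) = -5014 J.
After step 1: P = 1060 kPa, V = 6.97 L, T = 316.3 K.
Step 2 (isothermal): W = P₁V₁ ln(V₂/V₁) = (7388) ln(11.4/6.97) = 3635 J.
W_total = -5014 + 3635 = -1379 J.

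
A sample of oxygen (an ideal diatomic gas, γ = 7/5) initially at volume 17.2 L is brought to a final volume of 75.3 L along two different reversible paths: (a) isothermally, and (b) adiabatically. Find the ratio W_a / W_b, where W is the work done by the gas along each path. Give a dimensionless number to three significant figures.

W_a / W_b ≈ 1.32

Path (a) isothermal: W = P₁V₁ ln(V₂/V₁) → W_a/(P₁V₁) = 1.477.
Path (b) adiabatic: W = P₁V₁(1 − (V₁/V₂)^(γ−1))/(γ−1) → W_b/(P₁V₁) = 1.115.
W_a / W_b = 1.477 / 1.115 = 1.324.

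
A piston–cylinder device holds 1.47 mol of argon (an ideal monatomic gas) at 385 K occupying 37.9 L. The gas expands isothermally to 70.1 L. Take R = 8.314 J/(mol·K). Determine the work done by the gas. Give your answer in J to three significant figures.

Isothermal: W = nRT ln(V₂/V₁).
W = (1.47)(8.314)(385) × ln(70.1/37.9)
  = 4705 × 0.615
W_by_gas = 2894 J.

W ≈ 2890 J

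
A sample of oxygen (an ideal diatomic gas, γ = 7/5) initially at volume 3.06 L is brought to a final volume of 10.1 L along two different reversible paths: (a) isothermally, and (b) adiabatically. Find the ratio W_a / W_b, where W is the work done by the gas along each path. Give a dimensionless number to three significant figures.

W_a / W_b ≈ 1.26

Path (a) isothermal: W = P₁V₁ ln(V₂/V₁) → W_a/(P₁V₁) = 1.194.
Path (b) adiabatic: W = P₁V₁(1 − (V₁/V₂)^(γ−1))/(γ−1) → W_b/(P₁V₁) = 0.9494.
W_a / W_b = 1.194 / 0.9494 = 1.258.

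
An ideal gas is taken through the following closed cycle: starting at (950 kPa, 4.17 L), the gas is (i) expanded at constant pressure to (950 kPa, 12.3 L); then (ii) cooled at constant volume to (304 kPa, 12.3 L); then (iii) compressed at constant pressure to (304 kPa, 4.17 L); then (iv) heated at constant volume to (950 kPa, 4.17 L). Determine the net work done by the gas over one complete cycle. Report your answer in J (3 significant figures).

W_net ≈ 5250 J

Constant-volume legs do no work.
W(i) = (950)(12.3 − 4.17) = 7724 J; W(iii) = (304)(4.17 − 12.3) = -2472 J.
W_net = 7724 − 2472 = 5252 J (the clockwise enclosed area).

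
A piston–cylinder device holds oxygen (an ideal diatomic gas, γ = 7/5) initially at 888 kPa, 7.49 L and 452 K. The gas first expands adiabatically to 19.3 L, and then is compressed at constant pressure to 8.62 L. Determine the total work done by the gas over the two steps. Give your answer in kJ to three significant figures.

Step 1 (adiabatic): W = (P₁V₁ − P₂V₂)/(γ−1) = (6651 − 4555)/0.4 = 5241 J.
After step 1: P = 236 kPa, V = 19.3 L, T = 309.5 K.
Step 2 (isobaric): W = PΔV = (236 kPa)(8.62 − 19.3 L) = -2520 J.
W_total = 5241 − 2520 = 2720 J.

W_total ≈ 2.72 kJ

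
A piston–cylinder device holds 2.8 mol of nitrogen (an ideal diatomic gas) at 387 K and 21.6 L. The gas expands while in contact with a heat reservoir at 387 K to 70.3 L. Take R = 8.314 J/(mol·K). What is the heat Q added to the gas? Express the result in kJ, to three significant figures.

Q ≈ 10.6 kJ

Isothermal ⇒ ΔU = 0, so Q = W = nRT ln(V₂/V₁).
Q = (2.8)(8.314)(387) ln(70.3/21.6) = 9009 × 1.18 = 10631 J.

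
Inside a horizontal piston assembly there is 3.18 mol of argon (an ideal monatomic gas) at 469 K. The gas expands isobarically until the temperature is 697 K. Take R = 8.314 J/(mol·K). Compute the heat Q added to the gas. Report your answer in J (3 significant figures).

Q ≈ 15100 J

Isobaric: W = nRΔT = (3.18)(8.314)(228) = 6028 J.
ΔU = nCᵥΔT with Cᵥ = 3R/2: ΔU = (3.18)(12.47)(228) = 9042 J.
Q = ΔU + W = 9042 + 6028 = 15070 J.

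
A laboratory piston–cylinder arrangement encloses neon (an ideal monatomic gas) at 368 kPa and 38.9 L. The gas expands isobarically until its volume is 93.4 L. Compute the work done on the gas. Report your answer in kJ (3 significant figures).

W ≈ -20.1 kJ

Isobaric: W = P ΔV.
W = (368 kPa)(93.4 − 38.9 L) = (368)(54.5) = 20056 J.
Work on gas = −W_by = -20056 J.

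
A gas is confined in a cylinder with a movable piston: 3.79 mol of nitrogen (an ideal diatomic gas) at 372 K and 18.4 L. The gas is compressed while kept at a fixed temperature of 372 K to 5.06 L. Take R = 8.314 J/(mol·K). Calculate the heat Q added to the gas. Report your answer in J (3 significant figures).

Isothermal ⇒ ΔU = 0, so Q = W = nRT ln(V₂/V₁).
Q = (3.79)(8.314)(372) ln(5.06/18.4) = 11722 × -1.291 = -15133 J.

Q ≈ -15100 J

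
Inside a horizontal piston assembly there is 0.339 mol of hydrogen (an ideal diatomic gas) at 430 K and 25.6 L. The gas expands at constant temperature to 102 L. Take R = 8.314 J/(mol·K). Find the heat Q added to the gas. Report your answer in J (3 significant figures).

Q ≈ 1680 J

Isothermal ⇒ ΔU = 0, so Q = W = nRT ln(V₂/V₁).
Q = (0.339)(8.314)(430) ln(102/25.6) = 1212 × 1.382 = 1675 J.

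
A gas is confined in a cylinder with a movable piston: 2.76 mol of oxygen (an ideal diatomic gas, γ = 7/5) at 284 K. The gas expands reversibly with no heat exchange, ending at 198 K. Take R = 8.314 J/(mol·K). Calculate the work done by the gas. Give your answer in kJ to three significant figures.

W ≈ 4.93 kJ

Adiabatic ⇒ Q = 0, so W_by = −ΔU = nCᵥ(T₁ − T₂).
Cᵥ = 5R/2 = 20.79 J/(mol·K).
W = (2.76)(20.79)(284 − 198) = 4934 J.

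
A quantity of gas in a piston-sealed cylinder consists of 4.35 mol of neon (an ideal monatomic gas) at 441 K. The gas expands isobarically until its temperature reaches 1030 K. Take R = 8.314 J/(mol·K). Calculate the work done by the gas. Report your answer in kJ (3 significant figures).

W ≈ 21.3 kJ

Isobaric: W = P ΔV = nR ΔT.
W = (4.35)(8.314)(1030 − 441) = 21302 J.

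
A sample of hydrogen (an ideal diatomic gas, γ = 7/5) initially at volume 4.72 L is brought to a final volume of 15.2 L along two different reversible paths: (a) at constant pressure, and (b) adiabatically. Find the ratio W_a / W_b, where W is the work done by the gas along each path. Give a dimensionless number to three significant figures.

W_a / W_b ≈ 2.38

Path (a) isobaric: W = P₁(V₂ − V₁) → W_a/(P₁V₁) = 2.22.
Path (b) adiabatic: W = P₁V₁(1 − (V₁/V₂)^(γ−1))/(γ−1) → W_b/(P₁V₁) = 0.934.
W_a / W_b = 2.22 / 0.934 = 2.377.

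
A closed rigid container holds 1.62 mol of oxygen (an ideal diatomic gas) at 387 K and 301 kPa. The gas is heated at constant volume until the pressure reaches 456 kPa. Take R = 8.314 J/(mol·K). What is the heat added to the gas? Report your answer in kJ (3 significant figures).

Q ≈ 6.71 kJ

Constant volume ⇒ W = 0, so Q = ΔU = nCᵥΔT with Cᵥ = 5R/2 = 20.79 J/(mol·K).
At constant V, T₂/T₁ = P₂/P₁ ⇒ ΔT = T₁(P₂/P₁ − 1) = 387·(456/301 − 1) = 199.3 K.
ΔU = (1.62)(20.79)(199.3) = 6710 J.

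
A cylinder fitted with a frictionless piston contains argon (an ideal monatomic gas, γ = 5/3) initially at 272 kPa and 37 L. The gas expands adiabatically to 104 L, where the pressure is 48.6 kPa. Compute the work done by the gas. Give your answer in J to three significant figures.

W ≈ 7510 J

Adiabatic: W = (P₁V₁ − P₂V₂)/(γ − 1) with γ = 5/3.
P₁V₁ = 10064 J, P₂V₂ = 5054 J.
W = (10064 − 5054) / 0.6667 = 7514 J.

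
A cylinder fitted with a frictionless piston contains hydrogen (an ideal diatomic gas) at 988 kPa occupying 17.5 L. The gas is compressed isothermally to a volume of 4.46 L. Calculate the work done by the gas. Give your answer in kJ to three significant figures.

W ≈ -23.6 kJ

Isothermal: W = nRT ln(V₂/V₁) = P₁V₁ ln(V₂/V₁).
P₁V₁ = (988 kPa)(17.5 L) = 17290 J.
W = 17290 × ln(4.46/17.5) = 17290 × -1.367
W_by_gas = -23636 J.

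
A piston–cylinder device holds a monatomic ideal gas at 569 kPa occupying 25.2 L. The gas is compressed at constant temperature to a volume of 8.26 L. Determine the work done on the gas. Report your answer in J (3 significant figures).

Isothermal: W = nRT ln(V₂/V₁) = P₁V₁ ln(V₂/V₁).
P₁V₁ = (569 kPa)(25.2 L) = 14339 J.
W = 14339 × ln(8.26/25.2) = 14339 × -1.115
W_by_gas = -15994 J; work on gas = −W_by = 15994 J.

W ≈ 16000 J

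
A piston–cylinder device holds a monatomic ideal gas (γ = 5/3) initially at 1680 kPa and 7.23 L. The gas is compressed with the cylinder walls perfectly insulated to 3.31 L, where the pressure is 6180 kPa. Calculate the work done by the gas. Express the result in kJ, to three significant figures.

W ≈ -12.5 kJ

Adiabatic: W = (P₁V₁ − P₂V₂)/(γ − 1) with γ = 5/3.
P₁V₁ = 12146 J, P₂V₂ = 20456 J.
W = (12146 − 20456) / 0.6667 = -12464 J.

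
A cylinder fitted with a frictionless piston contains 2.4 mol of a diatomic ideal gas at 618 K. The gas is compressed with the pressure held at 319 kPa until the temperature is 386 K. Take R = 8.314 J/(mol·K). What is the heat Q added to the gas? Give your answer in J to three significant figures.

Q ≈ -16200 J

Isobaric: W = nRΔT = (2.4)(8.314)(-232) = -4629 J.
ΔU = nCᵥΔT with Cᵥ = 5R/2: ΔU = (2.4)(20.79)(-232) = -11573 J.
Q = ΔU + W = -11573 − 4629 = -16202 J.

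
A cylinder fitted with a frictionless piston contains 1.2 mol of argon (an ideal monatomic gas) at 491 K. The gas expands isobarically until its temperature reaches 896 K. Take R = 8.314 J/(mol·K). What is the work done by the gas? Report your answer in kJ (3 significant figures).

Isobaric: W = P ΔV = nR ΔT.
W = (1.2)(8.314)(896 − 491) = 4041 J.

W ≈ 4.04 kJ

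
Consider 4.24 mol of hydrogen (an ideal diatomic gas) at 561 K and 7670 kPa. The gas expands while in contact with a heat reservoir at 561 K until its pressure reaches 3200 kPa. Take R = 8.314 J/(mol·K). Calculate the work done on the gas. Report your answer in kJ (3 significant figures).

Isothermal process: W = nRT ln(V₂/V₁) = nRT ln(P₁/P₂).
W = (4.24)(8.314)(561) × ln(7670/3200)
  = 19776 × ln(2.397) = 19776 × 0.8742
W_by_gas = 17288 J; work on gas = −W_by = -17288 J.

W ≈ -17.3 kJ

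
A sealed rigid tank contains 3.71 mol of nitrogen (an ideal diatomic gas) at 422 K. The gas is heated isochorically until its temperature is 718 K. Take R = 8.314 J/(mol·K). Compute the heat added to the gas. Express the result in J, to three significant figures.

Q ≈ 22800 J

Constant volume ⇒ W = 0, so Q = ΔU = nCᵥΔT with Cᵥ = 5R/2 = 20.79 J/(mol·K).
ΔU = (3.71)(20.79)(718 − 422) = 22825 J.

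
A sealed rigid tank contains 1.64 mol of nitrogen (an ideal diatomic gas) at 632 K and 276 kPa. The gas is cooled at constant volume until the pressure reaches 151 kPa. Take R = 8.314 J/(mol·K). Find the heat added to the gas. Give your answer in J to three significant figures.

Constant volume ⇒ W = 0, so Q = ΔU = nCᵥΔT with Cᵥ = 5R/2 = 20.79 J/(mol·K).
At constant V, T₂/T₁ = P₂/P₁ ⇒ ΔT = T₁(P₂/P₁ − 1) = 632·(151/276 − 1) = -286.2 K.
ΔU = (1.64)(20.79)(-286.2) = -9757 J.

Q ≈ -9760 J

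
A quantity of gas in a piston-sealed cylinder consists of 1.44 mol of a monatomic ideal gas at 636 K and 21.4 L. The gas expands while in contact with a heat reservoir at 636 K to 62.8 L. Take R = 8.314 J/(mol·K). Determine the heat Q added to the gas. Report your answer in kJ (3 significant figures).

Q ≈ 8.20 kJ

Isothermal ⇒ ΔU = 0, so Q = W = nRT ln(V₂/V₁).
Q = (1.44)(8.314)(636) ln(62.8/21.4) = 7614 × 1.077 = 8197 J.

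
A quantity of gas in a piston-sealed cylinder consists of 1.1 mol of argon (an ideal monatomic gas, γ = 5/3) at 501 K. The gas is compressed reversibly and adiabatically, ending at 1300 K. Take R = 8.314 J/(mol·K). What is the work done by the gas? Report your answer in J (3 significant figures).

W ≈ -11000 J

Adiabatic ⇒ Q = 0, so W_by = −ΔU = nCᵥ(T₁ − T₂).
Cᵥ = 3R/2 = 12.47 J/(mol·K).
W = (1.1)(12.47)(501 − 1300) = -10961 J.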